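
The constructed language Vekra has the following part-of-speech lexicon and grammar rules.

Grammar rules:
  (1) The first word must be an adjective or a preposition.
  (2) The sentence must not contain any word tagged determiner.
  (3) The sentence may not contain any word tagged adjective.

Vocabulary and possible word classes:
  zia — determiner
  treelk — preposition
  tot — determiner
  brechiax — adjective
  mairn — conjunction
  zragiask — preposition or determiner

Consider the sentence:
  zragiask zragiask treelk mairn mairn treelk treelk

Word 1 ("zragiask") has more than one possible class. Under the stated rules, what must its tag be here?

preposition

Candidates per position — 1:zragiask {preposition,determiner}; 2:zragiask {preposition,determiner}; 3:treelk {preposition}; 4:mairn {conjunction}; 5:mairn {conjunction}; 6:treelk {preposition}; 7:treelk {preposition}.
If word 1 were determiner, no tagging could satisfy rule 1; so word 1 is preposition.
If word 2 were determiner, no tagging could satisfy rule 2; so word 2 is preposition.
So the tagging must be: preposition preposition preposition conjunction conjunction preposition preposition.
Verifying each rule — rule 1 ✓; rule 2 ✓; rule 3 ✓.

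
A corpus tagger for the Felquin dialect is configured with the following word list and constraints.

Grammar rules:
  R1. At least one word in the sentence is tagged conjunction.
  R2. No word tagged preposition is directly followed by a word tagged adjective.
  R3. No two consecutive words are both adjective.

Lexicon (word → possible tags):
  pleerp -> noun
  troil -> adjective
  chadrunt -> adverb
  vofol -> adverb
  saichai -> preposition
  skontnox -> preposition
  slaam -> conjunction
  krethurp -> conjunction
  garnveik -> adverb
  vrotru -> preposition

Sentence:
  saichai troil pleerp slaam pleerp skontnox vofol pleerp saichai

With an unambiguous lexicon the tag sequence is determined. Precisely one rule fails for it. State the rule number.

2

Fixed tagging: preposition adjective noun conjunction noun preposition adverb noun preposition.
Applying the rules: R1 pass, R2 fail, R3 pass.
Only rule 2 fails.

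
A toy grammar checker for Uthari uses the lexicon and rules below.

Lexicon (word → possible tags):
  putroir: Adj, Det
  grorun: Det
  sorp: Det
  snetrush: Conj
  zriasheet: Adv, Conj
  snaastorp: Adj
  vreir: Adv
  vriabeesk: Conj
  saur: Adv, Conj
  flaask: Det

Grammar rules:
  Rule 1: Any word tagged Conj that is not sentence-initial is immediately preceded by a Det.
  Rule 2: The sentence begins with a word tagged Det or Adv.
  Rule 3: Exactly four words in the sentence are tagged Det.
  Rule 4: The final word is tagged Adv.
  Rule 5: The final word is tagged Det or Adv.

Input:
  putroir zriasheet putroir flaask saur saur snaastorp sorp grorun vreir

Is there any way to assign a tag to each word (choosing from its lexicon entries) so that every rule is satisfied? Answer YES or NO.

Candidates per position — 1:putroir {Adj,Det}; 2:zriasheet {Adv,Conj}; 3:putroir {Adj,Det}; 4:flaask {Det}; 5:saur {Adv,Conj}; 6:saur {Adv,Conj}; 7:snaastorp {Adj}; 8:sorp {Det}; 9:grorun {Det}; 10:vreir {Adv}.
One satisfying assignment: Det Conj Adj Det Adv Adv Adj Det Det Adv.
Check: rule 1 satisfied; rule 2 satisfied; rule 3 satisfied; rule 4 satisfied; rule 5 satisfied.

YES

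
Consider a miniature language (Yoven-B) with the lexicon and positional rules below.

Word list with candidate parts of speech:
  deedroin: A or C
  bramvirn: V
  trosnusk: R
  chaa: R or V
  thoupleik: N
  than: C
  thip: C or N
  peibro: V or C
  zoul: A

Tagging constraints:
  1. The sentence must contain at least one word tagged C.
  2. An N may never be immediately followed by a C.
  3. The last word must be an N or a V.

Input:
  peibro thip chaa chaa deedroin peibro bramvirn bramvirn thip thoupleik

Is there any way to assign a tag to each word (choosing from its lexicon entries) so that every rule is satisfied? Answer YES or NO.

Candidates per position — 1:peibro {V,C}; 2:thip {C,N}; 3:chaa {R,V}; 4:chaa {R,V}; 5:deedroin {A,C}; 6:peibro {V,C}; 7:bramvirn {V}; 8:bramvirn {V}; 9:thip {C,N}; 10:thoupleik {N}.
One satisfying assignment: V N R V A C V V C N.
Verifying each rule — rule 1 holds; rule 2 holds; rule 3 holds.

YES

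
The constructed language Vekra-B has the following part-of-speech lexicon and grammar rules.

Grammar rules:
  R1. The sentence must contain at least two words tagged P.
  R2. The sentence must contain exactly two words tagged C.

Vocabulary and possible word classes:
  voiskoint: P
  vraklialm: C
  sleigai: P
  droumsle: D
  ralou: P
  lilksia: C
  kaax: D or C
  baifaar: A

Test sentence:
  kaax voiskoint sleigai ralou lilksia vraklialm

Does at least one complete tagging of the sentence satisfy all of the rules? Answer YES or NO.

Candidates per position — 1:kaax {D,C}; 2:voiskoint {P}; 3:sleigai {P}; 4:ralou {P}; 5:lilksia {C}; 6:vraklialm {C}.
One satisfying assignment: D P P P C C.
Verifying each rule — rule 1 ✓; rule 2 ✓.

YES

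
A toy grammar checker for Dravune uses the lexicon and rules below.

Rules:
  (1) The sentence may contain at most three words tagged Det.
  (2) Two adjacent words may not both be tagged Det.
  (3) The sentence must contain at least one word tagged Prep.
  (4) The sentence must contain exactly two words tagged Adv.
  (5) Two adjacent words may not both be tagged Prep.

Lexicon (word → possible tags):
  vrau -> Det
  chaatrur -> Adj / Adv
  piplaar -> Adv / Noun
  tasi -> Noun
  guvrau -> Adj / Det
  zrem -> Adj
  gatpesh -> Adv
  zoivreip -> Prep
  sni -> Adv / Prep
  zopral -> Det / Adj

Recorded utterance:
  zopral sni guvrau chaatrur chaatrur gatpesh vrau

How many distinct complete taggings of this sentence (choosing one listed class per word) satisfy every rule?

8

Candidates per position — 1:zopral {Det,Adj}; 2:sni {Adv,Prep}; 3:guvrau {Adj,Det}; 4:chaatrur {Adj,Adv}; 5:chaatrur {Adj,Adv}; 6:gatpesh {Adv}; 7:vrau {Det}.
There are 32 candidate sequences in total.
Checking each against the rules leaves 8 sequences.
Count = 8.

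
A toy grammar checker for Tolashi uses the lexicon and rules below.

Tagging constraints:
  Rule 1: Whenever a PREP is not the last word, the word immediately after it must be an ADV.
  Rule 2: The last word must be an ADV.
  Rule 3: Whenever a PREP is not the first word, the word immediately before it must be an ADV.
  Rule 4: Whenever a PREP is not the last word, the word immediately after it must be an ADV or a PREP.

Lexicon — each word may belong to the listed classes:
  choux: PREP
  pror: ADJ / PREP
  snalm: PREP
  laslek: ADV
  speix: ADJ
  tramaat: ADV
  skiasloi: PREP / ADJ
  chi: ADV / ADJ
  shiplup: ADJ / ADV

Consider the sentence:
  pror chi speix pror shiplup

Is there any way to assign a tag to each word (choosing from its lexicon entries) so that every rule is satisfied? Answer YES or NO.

Candidates per position — 1:pror {ADJ,PREP}; 2:chi {ADV,ADJ}; 3:speix {ADJ}; 4:pror {ADJ,PREP}; 5:shiplup {ADJ,ADV}.
One satisfying assignment: PREP ADV ADJ ADJ ADV.
Check: rule 1 satisfied; rule 2 satisfied; rule 3 satisfied; rule 4 satisfied.

YES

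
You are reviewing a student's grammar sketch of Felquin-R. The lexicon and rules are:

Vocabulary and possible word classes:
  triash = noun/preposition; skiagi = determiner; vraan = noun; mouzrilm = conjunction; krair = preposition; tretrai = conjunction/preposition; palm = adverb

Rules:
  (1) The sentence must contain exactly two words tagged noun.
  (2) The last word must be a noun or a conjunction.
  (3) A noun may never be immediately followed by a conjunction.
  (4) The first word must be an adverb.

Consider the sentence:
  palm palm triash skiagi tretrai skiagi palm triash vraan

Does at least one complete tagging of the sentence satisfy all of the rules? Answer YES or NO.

Candidates per position — 1:palm {adverb}; 2:palm {adverb}; 3:triash {noun,preposition}; 4:skiagi {determiner}; 5:tretrai {conjunction,preposition}; 6:skiagi {determiner}; 7:palm {adverb}; 8:triash {noun,preposition}; 9:vraan {noun}.
One satisfying assignment: adverb adverb noun determiner preposition determiner adverb preposition noun.
Check: rule 1 ok; rule 2 ok; rule 3 ok; rule 4 ok.

YES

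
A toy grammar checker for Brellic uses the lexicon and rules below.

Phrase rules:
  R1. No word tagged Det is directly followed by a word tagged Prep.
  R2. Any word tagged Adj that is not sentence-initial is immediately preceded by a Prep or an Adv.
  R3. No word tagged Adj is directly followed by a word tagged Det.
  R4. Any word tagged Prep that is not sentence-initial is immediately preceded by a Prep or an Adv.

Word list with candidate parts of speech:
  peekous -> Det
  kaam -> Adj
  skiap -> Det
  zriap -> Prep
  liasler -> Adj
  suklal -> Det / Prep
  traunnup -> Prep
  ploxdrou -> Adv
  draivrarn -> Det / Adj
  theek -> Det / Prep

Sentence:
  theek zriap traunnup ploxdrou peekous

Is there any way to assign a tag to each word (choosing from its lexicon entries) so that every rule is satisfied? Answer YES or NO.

YES

Candidates per position — 1:theek {Det,Prep}; 2:zriap {Prep}; 3:traunnup {Prep}; 4:ploxdrou {Adv}; 5:peekous {Det}.
One satisfying assignment: Prep Prep Prep Adv Det.
Rule-by-rule: rule 1 satisfied; rule 2 satisfied; rule 3 satisfied; rule 4 satisfied.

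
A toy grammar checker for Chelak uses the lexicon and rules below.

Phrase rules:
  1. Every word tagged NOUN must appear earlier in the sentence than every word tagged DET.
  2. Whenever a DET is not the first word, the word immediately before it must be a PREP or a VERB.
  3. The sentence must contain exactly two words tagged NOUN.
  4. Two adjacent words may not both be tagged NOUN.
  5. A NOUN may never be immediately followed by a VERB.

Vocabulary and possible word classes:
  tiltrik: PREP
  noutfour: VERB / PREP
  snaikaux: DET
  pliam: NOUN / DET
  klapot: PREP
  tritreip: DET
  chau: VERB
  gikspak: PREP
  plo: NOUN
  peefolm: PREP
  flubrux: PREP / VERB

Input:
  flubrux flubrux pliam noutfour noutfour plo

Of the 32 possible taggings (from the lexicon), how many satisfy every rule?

8

Candidates per position — 1:flubrux {PREP,VERB}; 2:flubrux {PREP,VERB}; 3:pliam {NOUN,DET}; 4:noutfour {VERB,PREP}; 5:noutfour {VERB,PREP}; 6:plo {NOUN}.
There are 32 candidate sequences in total.
Checking each against the rules leaves 8 sequences.
Count = 8.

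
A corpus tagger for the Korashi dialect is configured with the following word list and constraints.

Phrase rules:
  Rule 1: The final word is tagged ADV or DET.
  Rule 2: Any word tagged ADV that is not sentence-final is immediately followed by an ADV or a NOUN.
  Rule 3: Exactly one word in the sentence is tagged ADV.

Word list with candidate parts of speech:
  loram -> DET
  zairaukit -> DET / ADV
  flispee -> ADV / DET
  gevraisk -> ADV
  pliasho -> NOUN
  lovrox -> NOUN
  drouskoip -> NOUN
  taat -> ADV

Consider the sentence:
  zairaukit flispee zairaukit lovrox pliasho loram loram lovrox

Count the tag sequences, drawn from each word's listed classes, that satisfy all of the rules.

0

Candidates per position — 1:zairaukit {DET,ADV}; 2:flispee {ADV,DET}; 3:zairaukit {DET,ADV}; 4:lovrox {NOUN}; 5:pliasho {NOUN}; 6:loram {DET}; 7:loram {DET}; 8:lovrox {NOUN}.
There are 8 candidate sequences in total.
Rule 1 cannot be satisfied by any choice of tags from the lexicon.
So there is no consistent tagging.
Count = 0.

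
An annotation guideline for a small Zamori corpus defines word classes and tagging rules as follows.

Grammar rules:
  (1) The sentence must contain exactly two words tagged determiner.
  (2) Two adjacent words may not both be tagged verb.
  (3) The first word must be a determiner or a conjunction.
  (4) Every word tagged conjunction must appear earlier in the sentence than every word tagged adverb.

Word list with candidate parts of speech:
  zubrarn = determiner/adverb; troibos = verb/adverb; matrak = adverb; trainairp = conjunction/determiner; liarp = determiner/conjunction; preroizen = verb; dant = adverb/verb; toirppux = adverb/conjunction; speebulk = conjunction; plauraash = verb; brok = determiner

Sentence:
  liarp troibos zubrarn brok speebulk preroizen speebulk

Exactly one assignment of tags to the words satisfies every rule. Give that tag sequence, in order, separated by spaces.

conjunction verb determiner determiner conjunction verb conjunction

Candidates per position — 1:liarp {determiner,conjunction}; 2:troibos {verb,adverb}; 3:zubrarn {determiner,adverb}; 4:brok {determiner}; 5:speebulk {conjunction}; 6:preroizen {verb}; 7:speebulk {conjunction}.
Position 2: tagging it adverb would leave rule 4 unsatisfiable, so it must be verb.
Position 3: tagging it adverb would leave rule 4 unsatisfiable, so it must be determiner.
Position 1: tagging it determiner would leave rule 1 unsatisfiable, so it must be conjunction.
The unique satisfying tagging is: conjunction verb determiner determiner conjunction verb conjunction.
Rule-by-rule: rule 1 ✓; rule 2 ✓; rule 3 ✓; rule 4 ✓.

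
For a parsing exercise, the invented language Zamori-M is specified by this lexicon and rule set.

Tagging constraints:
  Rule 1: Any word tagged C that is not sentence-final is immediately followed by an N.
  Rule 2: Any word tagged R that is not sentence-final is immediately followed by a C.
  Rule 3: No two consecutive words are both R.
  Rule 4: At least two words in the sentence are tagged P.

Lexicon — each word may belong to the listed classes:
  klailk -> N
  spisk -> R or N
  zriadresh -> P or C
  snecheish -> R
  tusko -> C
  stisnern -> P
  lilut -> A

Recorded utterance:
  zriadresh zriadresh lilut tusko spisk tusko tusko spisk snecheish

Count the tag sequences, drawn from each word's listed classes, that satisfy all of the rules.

Candidates per position — 1:zriadresh {P,C}; 2:zriadresh {P,C}; 3:lilut {A}; 4:tusko {C}; 5:spisk {R,N}; 6:tusko {C}; 7:tusko {C}; 8:spisk {R,N}; 9:snecheish {R}.
There are 16 candidate sequences in total.
Rule 1 cannot be satisfied by any choice of tags from the lexicon.
So there is no consistent tagging.
Count = 0.

0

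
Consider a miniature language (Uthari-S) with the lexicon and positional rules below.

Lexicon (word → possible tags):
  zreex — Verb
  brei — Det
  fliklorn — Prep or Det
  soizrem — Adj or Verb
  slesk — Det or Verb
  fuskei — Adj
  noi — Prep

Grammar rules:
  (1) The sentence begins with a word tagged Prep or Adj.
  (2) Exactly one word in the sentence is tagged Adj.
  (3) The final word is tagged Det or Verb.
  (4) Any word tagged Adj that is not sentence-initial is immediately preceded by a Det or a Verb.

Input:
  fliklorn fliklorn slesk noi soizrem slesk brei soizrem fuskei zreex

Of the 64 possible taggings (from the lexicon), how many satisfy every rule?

8

Candidates per position — 1:fliklorn {Prep,Det}; 2:fliklorn {Prep,Det}; 3:slesk {Det,Verb}; 4:noi {Prep}; 5:soizrem {Adj,Verb}; 6:slesk {Det,Verb}; 7:brei {Det}; 8:soizrem {Adj,Verb}; 9:fuskei {Adj}; 10:zreex {Verb}.
There are 64 candidate sequences in total.
Checking each against the rules leaves 8 sequences.
Count = 8.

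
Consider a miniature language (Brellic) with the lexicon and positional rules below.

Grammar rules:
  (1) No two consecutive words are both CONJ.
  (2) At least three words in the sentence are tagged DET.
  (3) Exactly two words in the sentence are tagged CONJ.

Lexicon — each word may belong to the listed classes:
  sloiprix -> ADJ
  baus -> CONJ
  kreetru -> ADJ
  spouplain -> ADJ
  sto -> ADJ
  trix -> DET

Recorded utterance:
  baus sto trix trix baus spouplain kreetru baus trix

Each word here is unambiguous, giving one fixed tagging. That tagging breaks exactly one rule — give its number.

Fixed tagging: CONJ ADJ DET DET CONJ ADJ ADJ CONJ DET.
Checking each rule: R1 ✓, R2 ✓, R3 ✗.
Only rule 3 fails.

3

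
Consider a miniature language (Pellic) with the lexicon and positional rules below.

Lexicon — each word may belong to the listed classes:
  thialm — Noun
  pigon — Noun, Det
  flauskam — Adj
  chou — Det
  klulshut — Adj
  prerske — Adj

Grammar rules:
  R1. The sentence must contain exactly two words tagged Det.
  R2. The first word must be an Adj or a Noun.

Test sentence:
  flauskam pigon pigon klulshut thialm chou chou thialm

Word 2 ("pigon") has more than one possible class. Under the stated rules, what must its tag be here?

Noun

Candidates per position — 1:flauskam {Adj}; 2:pigon {Noun,Det}; 3:pigon {Noun,Det}; 4:klulshut {Adj}; 5:thialm {Noun}; 6:chou {Det}; 7:chou {Det}; 8:thialm {Noun}.
If word 2 were Det, no tagging could satisfy rule 1; so word 2 is Noun.
If word 3 were Det, no tagging could satisfy rule 1; so word 3 is Noun.
So the tagging must be: Adj Noun Noun Adj Noun Det Det Noun.
Verifying each rule — rule 1 ✓; rule 2 ✓.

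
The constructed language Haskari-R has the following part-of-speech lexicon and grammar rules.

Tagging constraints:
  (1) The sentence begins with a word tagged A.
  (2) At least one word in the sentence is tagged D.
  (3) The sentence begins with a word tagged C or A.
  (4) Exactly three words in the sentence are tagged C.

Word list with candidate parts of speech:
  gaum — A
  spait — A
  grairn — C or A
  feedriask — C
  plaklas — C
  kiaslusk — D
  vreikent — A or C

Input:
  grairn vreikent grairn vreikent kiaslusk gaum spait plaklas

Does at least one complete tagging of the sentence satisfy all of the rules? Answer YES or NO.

YES

Candidates per position — 1:grairn {C,A}; 2:vreikent {A,C}; 3:grairn {C,A}; 4:vreikent {A,C}; 5:kiaslusk {D}; 6:gaum {A}; 7:spait {A}; 8:plaklas {C}.
One satisfying assignment: A C C A D A A C.
Verifying each rule — rule 1 satisfied; rule 2 satisfied; rule 3 satisfied; rule 4 satisfied.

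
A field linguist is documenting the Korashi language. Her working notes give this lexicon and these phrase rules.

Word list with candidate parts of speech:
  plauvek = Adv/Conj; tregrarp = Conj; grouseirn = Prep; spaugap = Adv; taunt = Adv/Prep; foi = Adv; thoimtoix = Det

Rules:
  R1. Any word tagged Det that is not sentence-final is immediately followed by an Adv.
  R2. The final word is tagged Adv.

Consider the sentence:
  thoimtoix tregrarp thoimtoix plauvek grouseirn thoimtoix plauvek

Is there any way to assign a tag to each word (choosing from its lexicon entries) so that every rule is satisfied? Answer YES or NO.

NO

Candidates per position — 1:thoimtoix {Det}; 2:tregrarp {Conj}; 3:thoimtoix {Det}; 4:plauvek {Adv,Conj}; 5:grouseirn {Prep}; 6:thoimtoix {Det}; 7:plauvek {Adv,Conj}.
Rule 1 cannot be satisfied by any choice of tags from the lexicon.
So there is no consistent tagging.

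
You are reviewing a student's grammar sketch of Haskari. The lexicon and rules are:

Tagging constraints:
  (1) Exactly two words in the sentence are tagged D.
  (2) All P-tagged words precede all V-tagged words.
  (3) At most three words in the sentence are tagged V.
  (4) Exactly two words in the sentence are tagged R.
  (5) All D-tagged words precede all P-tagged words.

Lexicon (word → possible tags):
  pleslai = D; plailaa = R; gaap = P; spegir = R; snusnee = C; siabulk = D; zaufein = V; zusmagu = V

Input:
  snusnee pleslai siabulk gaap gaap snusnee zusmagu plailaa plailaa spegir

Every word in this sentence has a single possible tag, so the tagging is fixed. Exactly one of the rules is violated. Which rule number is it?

4

Fixed tagging: C D D P P C V R R R.
Applying the rules: R1 holds, R2 holds, R3 holds, R4 violated, R5 holds.
Only rule 4 fails.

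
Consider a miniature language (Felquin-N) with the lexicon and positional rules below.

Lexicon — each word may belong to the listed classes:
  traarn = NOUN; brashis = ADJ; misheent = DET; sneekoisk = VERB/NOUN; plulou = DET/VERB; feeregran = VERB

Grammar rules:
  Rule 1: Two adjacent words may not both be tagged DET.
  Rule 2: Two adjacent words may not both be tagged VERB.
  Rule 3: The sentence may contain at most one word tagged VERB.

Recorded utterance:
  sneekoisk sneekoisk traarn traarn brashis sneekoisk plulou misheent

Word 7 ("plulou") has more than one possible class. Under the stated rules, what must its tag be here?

VERB

Candidates per position — 1:sneekoisk {VERB,NOUN}; 2:sneekoisk {VERB,NOUN}; 3:traarn {NOUN}; 4:traarn {NOUN}; 5:brashis {ADJ}; 6:sneekoisk {VERB,NOUN}; 7:plulou {DET,VERB}; 8:misheent {DET}.
Position 7: tagging it DET would leave rule 1 unsatisfiable, so it must be VERB.
Position 1: tagging it VERB would leave rule 3 unsatisfiable, so it must be NOUN.
Position 2: tagging it VERB would leave rule 3 unsatisfiable, so it must be NOUN.
Position 6: tagging it VERB would leave rule 2 unsatisfiable, so it must be NOUN.
The only consistent sequence is: NOUN NOUN NOUN NOUN ADJ NOUN VERB DET.
Checking: rule 1 ✓; rule 2 ✓; rule 3 ✓.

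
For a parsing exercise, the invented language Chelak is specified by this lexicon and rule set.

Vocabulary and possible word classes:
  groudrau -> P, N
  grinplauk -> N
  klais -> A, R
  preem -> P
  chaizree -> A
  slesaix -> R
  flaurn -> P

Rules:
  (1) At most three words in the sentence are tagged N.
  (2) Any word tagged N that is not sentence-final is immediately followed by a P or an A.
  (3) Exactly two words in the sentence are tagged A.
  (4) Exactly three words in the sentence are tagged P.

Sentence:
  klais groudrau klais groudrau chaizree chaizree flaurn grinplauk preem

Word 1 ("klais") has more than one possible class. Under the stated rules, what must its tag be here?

R

Candidates per position — 1:klais {A,R}; 2:groudrau {P,N}; 3:klais {A,R}; 4:groudrau {P,N}; 5:chaizree {A}; 6:chaizree {A}; 7:flaurn {P}; 8:grinplauk {N}; 9:preem {P}.
Word 1 cannot be A — rule 3 would then fail for every completion. It is R.
Word 3 cannot be A — rule 3 would then fail for every completion. It is R.
Word 2 cannot be N — rule 2 would then fail for every completion. It is P.
Word 4 cannot be P — rule 4 would then fail for every completion. It is N.
So the tagging must be: R P R N A A P N P.
Check: rule 1 satisfied; rule 2 satisfied; rule 3 satisfied; rule 4 satisfied.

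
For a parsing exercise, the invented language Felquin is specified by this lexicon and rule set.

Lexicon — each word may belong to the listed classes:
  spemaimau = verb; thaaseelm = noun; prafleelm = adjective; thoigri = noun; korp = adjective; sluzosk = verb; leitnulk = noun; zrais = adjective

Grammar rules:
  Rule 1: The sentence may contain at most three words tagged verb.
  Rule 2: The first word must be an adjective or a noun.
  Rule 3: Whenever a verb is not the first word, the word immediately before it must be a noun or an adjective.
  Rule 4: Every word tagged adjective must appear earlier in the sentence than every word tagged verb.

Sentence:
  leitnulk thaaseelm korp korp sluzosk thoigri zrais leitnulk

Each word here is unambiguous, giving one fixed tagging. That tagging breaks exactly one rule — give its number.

4

Fixed tagging: noun noun adjective adjective verb noun adjective noun.
Applying the rules: R1 holds, R2 holds, R3 holds, R4 violated.
Only rule 4 fails.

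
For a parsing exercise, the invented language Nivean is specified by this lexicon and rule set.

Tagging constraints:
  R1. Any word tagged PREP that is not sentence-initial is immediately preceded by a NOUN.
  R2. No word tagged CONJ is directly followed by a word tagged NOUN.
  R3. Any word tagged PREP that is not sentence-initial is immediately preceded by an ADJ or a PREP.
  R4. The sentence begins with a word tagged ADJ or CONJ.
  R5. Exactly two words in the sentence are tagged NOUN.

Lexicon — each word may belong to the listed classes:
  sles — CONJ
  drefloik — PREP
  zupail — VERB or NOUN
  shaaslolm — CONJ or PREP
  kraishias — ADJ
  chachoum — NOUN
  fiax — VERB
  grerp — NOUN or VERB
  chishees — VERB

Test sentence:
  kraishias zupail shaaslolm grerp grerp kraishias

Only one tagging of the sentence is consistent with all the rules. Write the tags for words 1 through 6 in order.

ADJ NOUN CONJ VERB NOUN ADJ

Candidates per position — 1:kraishias {ADJ}; 2:zupail {VERB,NOUN}; 3:shaaslolm {CONJ,PREP}; 4:grerp {NOUN,VERB}; 5:grerp {NOUN,VERB}; 6:kraishias {ADJ}.
At position 3, choosing PREP makes rule 3 impossible to satisfy; hence CONJ.
At position 4, choosing NOUN makes rule 2 impossible to satisfy; hence VERB.
At position 5, choosing VERB makes rule 5 impossible to satisfy; hence NOUN.
At position 2, choosing VERB makes rule 5 impossible to satisfy; hence NOUN.
That leaves exactly one tagging: ADJ NOUN CONJ VERB NOUN ADJ.
Verifying each rule — rule 1 holds; rule 2 holds; rule 3 holds; rule 4 holds; rule 5 holds.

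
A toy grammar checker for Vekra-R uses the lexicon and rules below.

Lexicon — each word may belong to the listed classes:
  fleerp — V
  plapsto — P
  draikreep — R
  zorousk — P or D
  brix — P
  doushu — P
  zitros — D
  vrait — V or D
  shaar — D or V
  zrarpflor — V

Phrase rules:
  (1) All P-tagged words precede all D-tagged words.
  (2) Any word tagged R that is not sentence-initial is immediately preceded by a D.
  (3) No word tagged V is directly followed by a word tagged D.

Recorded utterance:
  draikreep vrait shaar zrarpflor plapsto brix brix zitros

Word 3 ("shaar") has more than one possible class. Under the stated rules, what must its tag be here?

Candidates per position — 1:draikreep {R}; 2:vrait {V,D}; 3:shaar {D,V}; 4:zrarpflor {V}; 5:plapsto {P}; 6:brix {P}; 7:brix {P}; 8:zitros {D}.
At position 2, choosing D makes rule 1 impossible to satisfy; hence V.
At position 3, choosing D makes rule 1 impossible to satisfy; hence V.
The only consistent sequence is: R V V V P P P D.
Checking: rule 1 ok; rule 2 ok; rule 3 ok.

V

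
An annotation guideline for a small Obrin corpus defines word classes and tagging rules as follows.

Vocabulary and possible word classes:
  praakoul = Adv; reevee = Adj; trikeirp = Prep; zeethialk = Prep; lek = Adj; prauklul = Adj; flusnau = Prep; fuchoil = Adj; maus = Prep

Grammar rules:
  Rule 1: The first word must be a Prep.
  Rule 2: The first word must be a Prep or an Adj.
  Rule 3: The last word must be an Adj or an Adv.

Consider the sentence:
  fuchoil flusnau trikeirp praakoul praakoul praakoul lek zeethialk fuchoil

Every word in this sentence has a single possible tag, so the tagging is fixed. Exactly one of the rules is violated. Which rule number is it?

1

Fixed tagging: Adj Prep Prep Adv Adv Adv Adj Prep Adj.
Applying the rules: R1 violated, R2 holds, R3 holds.
Only rule 1 fails.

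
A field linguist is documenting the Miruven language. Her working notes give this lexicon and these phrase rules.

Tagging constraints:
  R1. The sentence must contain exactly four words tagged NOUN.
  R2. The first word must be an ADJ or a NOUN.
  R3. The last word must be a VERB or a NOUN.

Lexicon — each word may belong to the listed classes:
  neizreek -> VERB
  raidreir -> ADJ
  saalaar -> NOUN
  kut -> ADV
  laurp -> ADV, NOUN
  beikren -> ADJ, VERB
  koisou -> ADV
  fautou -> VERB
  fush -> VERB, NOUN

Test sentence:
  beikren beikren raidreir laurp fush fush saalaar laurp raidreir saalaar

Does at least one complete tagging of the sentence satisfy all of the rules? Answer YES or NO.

Candidates per position — 1:beikren {ADJ,VERB}; 2:beikren {ADJ,VERB}; 3:raidreir {ADJ}; 4:laurp {ADV,NOUN}; 5:fush {VERB,NOUN}; 6:fush {VERB,NOUN}; 7:saalaar {NOUN}; 8:laurp {ADV,NOUN}; 9:raidreir {ADJ}; 10:saalaar {NOUN}.
One satisfying assignment: ADJ ADJ ADJ ADV NOUN VERB NOUN NOUN ADJ NOUN.
Check: rule 1 ✓; rule 2 ✓; rule 3 ✓.

YES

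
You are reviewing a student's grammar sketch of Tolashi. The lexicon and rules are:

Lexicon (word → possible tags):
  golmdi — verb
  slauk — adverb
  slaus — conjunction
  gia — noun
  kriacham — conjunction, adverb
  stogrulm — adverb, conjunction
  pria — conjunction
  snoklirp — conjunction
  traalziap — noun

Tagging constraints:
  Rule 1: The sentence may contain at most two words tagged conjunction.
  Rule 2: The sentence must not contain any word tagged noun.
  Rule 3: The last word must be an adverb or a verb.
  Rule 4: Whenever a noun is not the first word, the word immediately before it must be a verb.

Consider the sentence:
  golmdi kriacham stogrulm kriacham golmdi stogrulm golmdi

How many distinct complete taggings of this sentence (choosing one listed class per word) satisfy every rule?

11

Candidates per position — 1:golmdi {verb}; 2:kriacham {conjunction,adverb}; 3:stogrulm {adverb,conjunction}; 4:kriacham {conjunction,adverb}; 5:golmdi {verb}; 6:stogrulm {adverb,conjunction}; 7:golmdi {verb}.
There are 16 candidate sequences in total.
Checking each against the rules leaves 11 sequences.
Count = 11.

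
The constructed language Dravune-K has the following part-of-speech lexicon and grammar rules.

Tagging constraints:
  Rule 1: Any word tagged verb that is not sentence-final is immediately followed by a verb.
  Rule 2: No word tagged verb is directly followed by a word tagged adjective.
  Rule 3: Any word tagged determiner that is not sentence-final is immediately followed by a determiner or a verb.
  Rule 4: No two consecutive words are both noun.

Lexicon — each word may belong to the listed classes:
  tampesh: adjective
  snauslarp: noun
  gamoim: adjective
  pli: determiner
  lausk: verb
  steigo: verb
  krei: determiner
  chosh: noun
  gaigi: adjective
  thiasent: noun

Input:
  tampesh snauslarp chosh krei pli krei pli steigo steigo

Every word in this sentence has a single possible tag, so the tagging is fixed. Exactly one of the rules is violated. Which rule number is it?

4

Fixed tagging: adjective noun noun determiner determiner determiner determiner verb verb.
Rule check: R1 ok, R2 ok, R3 ok, R4 fails.
Only rule 4 fails.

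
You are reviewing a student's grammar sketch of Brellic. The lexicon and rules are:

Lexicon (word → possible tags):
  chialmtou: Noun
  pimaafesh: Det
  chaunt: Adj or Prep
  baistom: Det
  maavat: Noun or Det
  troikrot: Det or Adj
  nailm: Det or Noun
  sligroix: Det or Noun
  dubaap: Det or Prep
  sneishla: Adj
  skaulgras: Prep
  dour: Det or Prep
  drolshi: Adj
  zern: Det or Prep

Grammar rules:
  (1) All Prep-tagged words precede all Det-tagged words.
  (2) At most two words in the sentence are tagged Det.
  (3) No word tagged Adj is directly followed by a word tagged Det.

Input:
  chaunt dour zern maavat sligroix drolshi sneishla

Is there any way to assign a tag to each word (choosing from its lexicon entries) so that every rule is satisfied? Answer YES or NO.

YES

Candidates per position — 1:chaunt {Adj,Prep}; 2:dour {Det,Prep}; 3:zern {Det,Prep}; 4:maavat {Noun,Det}; 5:sligroix {Det,Noun}; 6:drolshi {Adj}; 7:sneishla {Adj}.
One satisfying assignment: Adj Prep Det Noun Det Adj Adj.
Rule-by-rule: rule 1 ok; rule 2 ok; rule 3 ok.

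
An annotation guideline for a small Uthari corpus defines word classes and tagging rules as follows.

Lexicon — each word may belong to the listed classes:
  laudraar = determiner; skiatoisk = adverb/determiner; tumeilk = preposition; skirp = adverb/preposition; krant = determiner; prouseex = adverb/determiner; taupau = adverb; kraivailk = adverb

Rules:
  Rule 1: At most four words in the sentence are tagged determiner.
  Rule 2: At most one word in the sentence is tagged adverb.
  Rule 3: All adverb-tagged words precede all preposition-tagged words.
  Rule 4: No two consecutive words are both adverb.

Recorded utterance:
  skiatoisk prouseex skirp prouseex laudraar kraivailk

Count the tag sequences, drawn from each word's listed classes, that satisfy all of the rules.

Candidates per position — 1:skiatoisk {adverb,determiner}; 2:prouseex {adverb,determiner}; 3:skirp {adverb,preposition}; 4:prouseex {adverb,determiner}; 5:laudraar {determiner}; 6:kraivailk {adverb}.
There are 16 candidate sequences in total.
Every candidate sequence violates at least one rule; no consistent tagging exists.
Count = 0.

0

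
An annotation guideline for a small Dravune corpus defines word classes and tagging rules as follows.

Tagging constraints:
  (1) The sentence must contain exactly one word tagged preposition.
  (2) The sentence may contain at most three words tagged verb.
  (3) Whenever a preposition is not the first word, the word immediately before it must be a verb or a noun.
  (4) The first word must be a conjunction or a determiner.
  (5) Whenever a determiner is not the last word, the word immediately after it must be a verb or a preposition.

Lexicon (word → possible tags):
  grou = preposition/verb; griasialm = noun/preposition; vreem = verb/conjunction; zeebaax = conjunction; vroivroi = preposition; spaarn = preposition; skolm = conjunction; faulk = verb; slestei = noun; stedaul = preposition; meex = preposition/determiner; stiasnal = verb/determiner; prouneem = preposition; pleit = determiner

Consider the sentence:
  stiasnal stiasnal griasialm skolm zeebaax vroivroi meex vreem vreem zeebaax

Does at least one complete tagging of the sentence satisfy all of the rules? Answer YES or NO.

Candidates per position — 1:stiasnal {verb,determiner}; 2:stiasnal {verb,determiner}; 3:griasialm {noun,preposition}; 4:skolm {conjunction}; 5:zeebaax {conjunction}; 6:vroivroi {preposition}; 7:meex {preposition,determiner}; 8:vreem {verb,conjunction}; 9:vreem {verb,conjunction}; 10:zeebaax {conjunction}.
Rule 3 cannot be satisfied by any choice of tags from the lexicon.
So there is no consistent tagging.

NO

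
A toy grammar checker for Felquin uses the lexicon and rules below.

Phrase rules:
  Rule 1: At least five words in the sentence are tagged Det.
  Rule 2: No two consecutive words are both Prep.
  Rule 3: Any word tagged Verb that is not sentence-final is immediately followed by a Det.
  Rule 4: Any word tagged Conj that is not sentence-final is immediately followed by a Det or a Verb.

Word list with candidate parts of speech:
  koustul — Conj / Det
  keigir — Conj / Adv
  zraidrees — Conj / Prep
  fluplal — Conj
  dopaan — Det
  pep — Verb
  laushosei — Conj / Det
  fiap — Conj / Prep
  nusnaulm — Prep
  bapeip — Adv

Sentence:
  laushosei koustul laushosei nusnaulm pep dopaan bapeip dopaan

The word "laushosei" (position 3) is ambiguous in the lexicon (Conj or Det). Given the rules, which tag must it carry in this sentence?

Det

Candidates per position — 1:laushosei {Conj,Det}; 2:koustul {Conj,Det}; 3:laushosei {Conj,Det}; 4:nusnaulm {Prep}; 5:pep {Verb}; 6:dopaan {Det}; 7:bapeip {Adv}; 8:dopaan {Det}.
Position 1: tagging it Conj would leave rule 1 unsatisfiable, so it must be Det.
Position 2: tagging it Conj would leave rule 1 unsatisfiable, so it must be Det.
Position 3: tagging it Conj would leave rule 1 unsatisfiable, so it must be Det.
So the tagging must be: Det Det Det Prep Verb Det Adv Det.
Rule-by-rule: rule 1 holds; rule 2 holds; rule 3 holds; rule 4 holds.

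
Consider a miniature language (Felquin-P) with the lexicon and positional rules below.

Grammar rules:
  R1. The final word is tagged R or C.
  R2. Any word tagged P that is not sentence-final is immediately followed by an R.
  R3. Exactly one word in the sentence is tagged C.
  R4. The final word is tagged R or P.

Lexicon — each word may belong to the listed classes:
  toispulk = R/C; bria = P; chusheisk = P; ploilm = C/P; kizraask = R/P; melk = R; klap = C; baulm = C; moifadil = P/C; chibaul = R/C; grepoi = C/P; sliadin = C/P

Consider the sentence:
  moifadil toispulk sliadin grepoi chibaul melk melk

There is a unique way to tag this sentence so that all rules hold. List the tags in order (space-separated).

Candidates per position — 1:moifadil {P,C}; 2:toispulk {R,C}; 3:sliadin {C,P}; 4:grepoi {C,P}; 5:chibaul {R,C}; 6:melk {R}; 7:melk {R}.
Position 3: P is ruled out by rule 2; that leaves C.
Position 4: C is ruled out by rule 3; that leaves P.
Position 5: C is ruled out by rule 2; that leaves R.
Position 1: C is ruled out by rule 3; that leaves P.
Position 2: C is ruled out by rule 2; that leaves R.
So the tagging must be: P R C P R R R.
Verifying each rule — rule 1 holds; rule 2 holds; rule 3 holds; rule 4 holds.

P R C P R R R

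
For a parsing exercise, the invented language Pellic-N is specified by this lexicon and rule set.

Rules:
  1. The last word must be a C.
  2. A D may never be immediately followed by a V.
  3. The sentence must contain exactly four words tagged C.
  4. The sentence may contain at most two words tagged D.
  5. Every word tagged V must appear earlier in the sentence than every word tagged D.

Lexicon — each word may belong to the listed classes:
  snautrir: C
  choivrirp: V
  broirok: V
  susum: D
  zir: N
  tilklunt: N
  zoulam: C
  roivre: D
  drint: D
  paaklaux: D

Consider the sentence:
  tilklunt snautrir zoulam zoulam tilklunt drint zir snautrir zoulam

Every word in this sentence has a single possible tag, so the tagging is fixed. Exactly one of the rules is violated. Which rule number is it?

Fixed tagging: N C C C N D N C C.
Rule check: R1 ✓, R2 ✓, R3 ✗, R4 ✓, R5 ✓.
Only rule 3 fails.

3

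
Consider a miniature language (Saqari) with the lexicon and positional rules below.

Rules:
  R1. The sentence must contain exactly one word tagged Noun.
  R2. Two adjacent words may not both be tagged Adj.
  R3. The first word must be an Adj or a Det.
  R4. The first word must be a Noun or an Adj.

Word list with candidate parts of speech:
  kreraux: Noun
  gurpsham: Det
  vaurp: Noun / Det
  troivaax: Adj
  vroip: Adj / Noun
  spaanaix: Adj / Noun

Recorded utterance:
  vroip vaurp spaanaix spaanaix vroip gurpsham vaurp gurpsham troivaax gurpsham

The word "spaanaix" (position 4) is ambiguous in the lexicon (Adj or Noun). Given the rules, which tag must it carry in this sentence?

Noun

Candidates per position — 1:vroip {Adj,Noun}; 2:vaurp {Noun,Det}; 3:spaanaix {Adj,Noun}; 4:spaanaix {Adj,Noun}; 5:vroip {Adj,Noun}; 6:gurpsham {Det}; 7:vaurp {Noun,Det}; 8:gurpsham {Det}; 9:troivaax {Adj}; 10:gurpsham {Det}.
Position 1: tagging it Noun would leave rule 3 unsatisfiable, so it must be Adj.
Position 4: the remaining choice is settled jointly with positions 2, 3, 5, 7 — only Noun at position 4 is part of a tagging that satisfies every rule.
So the tagging must be: Adj Det Adj Noun Adj Det Det Det Adj Det.
Verifying each rule — rule 1 satisfied; rule 2 satisfied; rule 3 satisfied; rule 4 satisfied.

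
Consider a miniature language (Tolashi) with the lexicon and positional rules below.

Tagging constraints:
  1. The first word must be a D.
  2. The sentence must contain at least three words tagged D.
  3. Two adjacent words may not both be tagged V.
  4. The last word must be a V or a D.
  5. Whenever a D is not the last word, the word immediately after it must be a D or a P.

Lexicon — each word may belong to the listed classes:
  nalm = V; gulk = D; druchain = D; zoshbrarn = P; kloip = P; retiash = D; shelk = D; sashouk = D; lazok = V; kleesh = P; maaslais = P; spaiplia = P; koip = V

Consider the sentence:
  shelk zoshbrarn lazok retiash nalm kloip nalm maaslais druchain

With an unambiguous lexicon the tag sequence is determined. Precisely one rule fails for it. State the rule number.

5

Fixed tagging: D P V D V P V P D.
Checking each rule: R1 holds, R2 holds, R3 holds, R4 holds, R5 violated.
Only rule 5 fails.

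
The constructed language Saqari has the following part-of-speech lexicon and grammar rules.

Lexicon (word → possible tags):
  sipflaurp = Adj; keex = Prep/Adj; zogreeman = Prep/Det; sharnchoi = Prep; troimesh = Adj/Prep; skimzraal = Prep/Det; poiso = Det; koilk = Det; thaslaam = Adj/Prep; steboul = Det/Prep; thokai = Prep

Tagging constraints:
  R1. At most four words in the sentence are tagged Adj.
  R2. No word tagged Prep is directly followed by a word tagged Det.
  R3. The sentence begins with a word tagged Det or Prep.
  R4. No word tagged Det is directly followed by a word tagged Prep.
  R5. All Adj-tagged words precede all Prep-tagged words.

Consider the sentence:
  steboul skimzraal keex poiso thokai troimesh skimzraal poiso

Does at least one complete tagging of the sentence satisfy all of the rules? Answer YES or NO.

Candidates per position — 1:steboul {Det,Prep}; 2:skimzraal {Prep,Det}; 3:keex {Prep,Adj}; 4:poiso {Det}; 5:thokai {Prep}; 6:troimesh {Adj,Prep}; 7:skimzraal {Prep,Det}; 8:poiso {Det}.
Rule 4 cannot be satisfied by any choice of tags from the lexicon.
So there is no consistent tagging.

NO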